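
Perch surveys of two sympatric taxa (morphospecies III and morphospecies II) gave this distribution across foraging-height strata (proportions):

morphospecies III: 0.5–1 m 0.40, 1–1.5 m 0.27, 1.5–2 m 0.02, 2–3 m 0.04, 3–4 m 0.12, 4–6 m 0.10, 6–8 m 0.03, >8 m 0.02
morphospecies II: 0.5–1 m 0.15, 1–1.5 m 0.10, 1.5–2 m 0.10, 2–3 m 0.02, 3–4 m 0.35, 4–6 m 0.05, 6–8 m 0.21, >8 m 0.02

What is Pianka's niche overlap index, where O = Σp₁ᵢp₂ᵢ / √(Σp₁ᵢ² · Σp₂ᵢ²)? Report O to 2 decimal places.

Σ p₁ᵢp₂ᵢ = 0.0600 + 0.0270 + 0.0020 + 0.0008 + 0.0420 + 0.0050 + 0.0063 + 0.0004 = 0.1435
Σp_1ᵢ² = 0.40² + 0.27² + 0.02² + 0.04² + 0.12² + 0.10² + 0.03² + 0.02² = 0.1600 + 0.0729 + 0.0004 + 0.0016 + 0.0144 + 0.0100 + 0.0009 + 0.0004 = 0.2606
Σp_2ᵢ² = 0.15² + 0.10² + 0.10² + 0.02² + 0.35² + 0.05² + 0.21² + 0.02² = 0.0225 + 0.0100 + 0.0100 + 0.0004 + 0.1225 + 0.0025 + 0.0441 + 0.0004 = 0.2124
O = 0.1435 / √(0.2606 × 0.2124) = 0.1435 / 0.23527 = 0.6099

0.61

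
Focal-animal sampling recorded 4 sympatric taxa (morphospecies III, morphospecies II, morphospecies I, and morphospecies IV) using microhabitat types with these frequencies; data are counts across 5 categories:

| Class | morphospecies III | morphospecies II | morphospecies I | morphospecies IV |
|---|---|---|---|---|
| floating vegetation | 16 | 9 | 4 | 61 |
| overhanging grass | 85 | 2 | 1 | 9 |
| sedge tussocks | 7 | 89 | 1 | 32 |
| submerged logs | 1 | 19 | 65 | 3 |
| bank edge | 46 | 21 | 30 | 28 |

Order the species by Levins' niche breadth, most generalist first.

morphospecies IV > morphospecies III > morphospecies II > morphospecies I

Proportions for morphospecies III (n=155): 16/155=0.1032, 85/155=0.5484, 7/155=0.0452, 1/155=0.0065, 46/155=0.2968
Proportions for morphospecies II (n=140): 9/140=0.0643, 2/140=0.0143, 89/140=0.6357, 19/140=0.1357, 21/140=0.1500
Proportions for morphospecies I (n=101): 4/101=0.0396, 1/101=0.0099, 1/101=0.0099, 65/101=0.6436, 30/101=0.2970
Proportions for morphospecies IV (n=133): 61/133=0.4586, 9/133=0.0677, 32/133=0.2406, 3/133=0.0226, 28/133=0.2105
Σp_IIIᵢ² = 0.1032² + 0.5484² + 0.0452² + 0.0065² + 0.2968² = 0.010650 + 0.300743 + 0.002043 + 0.000042 + 0.088090 = 0.401568
B_III = 1 / 0.401568 = 2.4902
Σp_IIᵢ² = 0.0643² + 0.0143² + 0.6357² + 0.1357² + 0.1500² = 0.004134 + 0.000204 + 0.404114 + 0.018414 + 0.022500 = 0.449366
B_II = 1 / 0.449366 = 2.2254
Σp_Iᵢ² = 0.0396² + 0.0099² + 0.0099² + 0.6436² + 0.2970² = 0.001568 + 0.000098 + 0.000098 + 0.414221 + 0.088209 = 0.504194
B_I = 1 / 0.504194 = 1.9834
Σp_IVᵢ² = 0.4586² + 0.0677² + 0.2406² + 0.0226² + 0.2105² = 0.210314 + 0.004583 + 0.057888 + 0.000511 + 0.044310 = 0.317606
B_IV = 1 / 0.317606 = 3.1486
Ranking by B (broadest → narrowest): morphospecies IV (3.15) > morphospecies III (2.49) > morphospecies II (2.23) > morphospecies I (1.98)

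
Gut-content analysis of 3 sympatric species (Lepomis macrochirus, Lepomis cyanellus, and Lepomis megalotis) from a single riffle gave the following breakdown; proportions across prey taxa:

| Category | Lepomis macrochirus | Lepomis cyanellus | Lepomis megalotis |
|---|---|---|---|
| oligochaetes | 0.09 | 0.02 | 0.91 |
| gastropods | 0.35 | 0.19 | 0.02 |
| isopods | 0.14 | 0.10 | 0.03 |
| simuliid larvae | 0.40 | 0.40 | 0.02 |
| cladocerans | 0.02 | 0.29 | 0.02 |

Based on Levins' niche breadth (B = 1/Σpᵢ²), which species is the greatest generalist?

Σp_macrᵢ² = 0.09² + 0.35² + 0.14² + 0.40² + 0.02² = 0.0081 + 0.1225 + 0.0196 + 0.1600 + 0.0004 = 0.3106
B_macr = 1 / 0.3106 = 3.2196
Σp_cyanᵢ² = 0.02² + 0.19² + 0.10² + 0.40² + 0.29² = 0.0004 + 0.0361 + 0.0100 + 0.1600 + 0.0841 = 0.2906
B_cyan = 1 / 0.2906 = 3.4412
Σp_megaᵢ² = 0.91² + 0.02² + 0.03² + 0.02² + 0.02² = 0.8281 + 0.0004 + 0.0009 + 0.0004 + 0.0004 = 0.8302
B_mega = 1 / 0.8302 = 1.2045
Highest B → broadest niche (most generalist): Lepomis cyanellus (B = 3.44).

Lepomis cyanellus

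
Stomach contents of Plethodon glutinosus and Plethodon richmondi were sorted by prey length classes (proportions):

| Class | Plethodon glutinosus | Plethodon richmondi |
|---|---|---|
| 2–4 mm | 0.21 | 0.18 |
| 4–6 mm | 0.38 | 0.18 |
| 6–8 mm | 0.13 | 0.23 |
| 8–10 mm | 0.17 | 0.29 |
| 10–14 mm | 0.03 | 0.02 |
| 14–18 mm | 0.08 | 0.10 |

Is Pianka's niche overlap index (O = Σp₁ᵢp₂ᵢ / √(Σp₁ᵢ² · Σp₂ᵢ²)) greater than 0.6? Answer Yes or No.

Σ p₁ᵢp₂ᵢ = 0.0378 + 0.0684 + 0.0299 + 0.0493 + 0.0006 + 0.0080 = 0.1940
Σp_1ᵢ² = 0.21² + 0.38² + 0.13² + 0.17² + 0.03² + 0.08² = 0.0441 + 0.1444 + 0.0169 + 0.0289 + 0.0009 + 0.0064 = 0.2416
Σp_2ᵢ² = 0.18² + 0.18² + 0.23² + 0.29² + 0.02² + 0.10² = 0.0324 + 0.0324 + 0.0529 + 0.0841 + 0.0004 + 0.0100 = 0.2122
O = 0.1940 / √(0.2416 × 0.2122) = 0.1940 / 0.22642 = 0.8568
O = 0.8568 > 0.6 → Yes.

Yes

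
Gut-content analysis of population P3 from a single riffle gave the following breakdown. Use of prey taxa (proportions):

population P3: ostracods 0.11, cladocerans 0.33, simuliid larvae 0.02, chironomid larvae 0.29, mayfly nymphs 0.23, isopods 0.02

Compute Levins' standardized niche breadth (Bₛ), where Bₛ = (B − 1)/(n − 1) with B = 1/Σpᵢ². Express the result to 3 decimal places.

0.573

Σpᵢ² = 0.11² + 0.33² + 0.02² + 0.29² + 0.23² + 0.02² = 0.0121 + 0.1089 + 0.0004 + 0.0841 + 0.0529 + 0.0004 = 0.2588
B = 1 / 0.2588 = 3.86399
Bₛ = (B − 1)/(n − 1) = (3.86399 − 1)/(6 − 1) = 2.86399/5 = 0.57280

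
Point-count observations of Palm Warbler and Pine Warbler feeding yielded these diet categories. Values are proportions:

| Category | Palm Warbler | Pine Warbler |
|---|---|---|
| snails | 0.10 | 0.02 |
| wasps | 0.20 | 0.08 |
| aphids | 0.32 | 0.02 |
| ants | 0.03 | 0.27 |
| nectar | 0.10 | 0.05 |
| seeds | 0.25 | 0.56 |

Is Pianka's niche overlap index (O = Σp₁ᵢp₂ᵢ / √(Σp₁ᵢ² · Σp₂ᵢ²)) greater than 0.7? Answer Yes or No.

Σ p₁ᵢp₂ᵢ = 0.0020 + 0.0160 + 0.0064 + 0.0081 + 0.0050 + 0.1400 = 0.1775
Σp_1ᵢ² = 0.10² + 0.20² + 0.32² + 0.03² + 0.10² + 0.25² = 0.0100 + 0.0400 + 0.1024 + 0.0009 + 0.0100 + 0.0625 = 0.2258
Σp_2ᵢ² = 0.02² + 0.08² + 0.02² + 0.27² + 0.05² + 0.56² = 0.0004 + 0.0064 + 0.0004 + 0.0729 + 0.0025 + 0.3136 = 0.3962
O = 0.1775 / √(0.2258 × 0.3962) = 0.1775 / 0.29910 = 0.5934
O = 0.5934 < 0.7 → No.

No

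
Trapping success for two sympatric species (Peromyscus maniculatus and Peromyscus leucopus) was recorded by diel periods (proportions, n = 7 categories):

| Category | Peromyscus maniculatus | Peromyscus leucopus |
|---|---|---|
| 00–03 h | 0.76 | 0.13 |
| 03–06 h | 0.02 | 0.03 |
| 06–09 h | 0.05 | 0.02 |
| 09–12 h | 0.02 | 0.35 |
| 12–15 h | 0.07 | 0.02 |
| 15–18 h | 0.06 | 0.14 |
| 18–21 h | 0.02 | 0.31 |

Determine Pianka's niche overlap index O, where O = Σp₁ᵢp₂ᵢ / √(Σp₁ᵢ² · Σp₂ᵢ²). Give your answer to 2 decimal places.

Σ p₁ᵢp₂ᵢ = 0.0988 + 0.0006 + 0.0010 + 0.0070 + 0.0014 + 0.0084 + 0.0062 = 0.1234
Σp_1ᵢ² = 0.76² + 0.02² + 0.05² + 0.02² + 0.07² + 0.06² + 0.02² = 0.5776 + 0.0004 + 0.0025 + 0.0004 + 0.0049 + 0.0036 + 0.0004 = 0.5898
Σp_2ᵢ² = 0.13² + 0.03² + 0.02² + 0.35² + 0.02² + 0.14² + 0.31² = 0.0169 + 0.0009 + 0.0004 + 0.1225 + 0.0004 + 0.0196 + 0.0961 = 0.2568
O = 0.1234 / √(0.5898 × 0.2568) = 0.1234 / 0.38918 = 0.3171

0.32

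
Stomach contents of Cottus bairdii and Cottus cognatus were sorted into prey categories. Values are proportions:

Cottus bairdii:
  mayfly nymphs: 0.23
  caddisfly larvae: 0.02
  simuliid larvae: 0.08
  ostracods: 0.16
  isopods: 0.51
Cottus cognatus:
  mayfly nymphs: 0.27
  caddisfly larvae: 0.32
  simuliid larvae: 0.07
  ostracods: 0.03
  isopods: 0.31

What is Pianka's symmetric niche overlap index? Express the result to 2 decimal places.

Σ p₁ᵢp₂ᵢ = 0.0621 + 0.0064 + 0.0056 + 0.0048 + 0.1581 = 0.2370
Σp_1ᵢ² = 0.23² + 0.02² + 0.08² + 0.16² + 0.51² = 0.0529 + 0.0004 + 0.0064 + 0.0256 + 0.2601 = 0.3454
Σp_2ᵢ² = 0.27² + 0.32² + 0.07² + 0.03² + 0.31² = 0.0729 + 0.1024 + 0.0049 + 0.0009 + 0.0961 = 0.2772
O = 0.2370 / √(0.3454 × 0.2772) = 0.2370 / 0.30943 = 0.7659

0.77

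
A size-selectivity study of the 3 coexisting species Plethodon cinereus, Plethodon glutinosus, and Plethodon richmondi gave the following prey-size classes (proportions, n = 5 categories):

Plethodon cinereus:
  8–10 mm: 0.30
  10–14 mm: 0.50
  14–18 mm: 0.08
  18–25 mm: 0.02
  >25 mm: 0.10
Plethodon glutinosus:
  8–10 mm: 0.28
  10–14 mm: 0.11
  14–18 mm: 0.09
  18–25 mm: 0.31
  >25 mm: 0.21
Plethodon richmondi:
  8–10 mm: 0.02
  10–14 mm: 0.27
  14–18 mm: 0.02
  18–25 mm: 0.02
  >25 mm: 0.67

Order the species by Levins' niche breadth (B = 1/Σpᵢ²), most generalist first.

Plethodon glutinosus > Plethodon cinereus > Plethodon richmondi

Σp_cineᵢ² = 0.30² + 0.50² + 0.08² + 0.02² + 0.10² = 0.0900 + 0.2500 + 0.0064 + 0.0004 + 0.0100 = 0.3568
B_cine = 1 / 0.3568 = 2.8027
Σp_glutᵢ² = 0.28² + 0.11² + 0.09² + 0.31² + 0.21² = 0.0784 + 0.0121 + 0.0081 + 0.0961 + 0.0441 = 0.2388
B_glut = 1 / 0.2388 = 4.1876
Σp_richᵢ² = 0.02² + 0.27² + 0.02² + 0.02² + 0.67² = 0.0004 + 0.0729 + 0.0004 + 0.0004 + 0.4489 = 0.5230
B_rich = 1 / 0.5230 = 1.9120
Ranking by B (broadest → narrowest): Plethodon glutinosus (4.19) > Plethodon cinereus (2.80) > Plethodon richmondi (1.91)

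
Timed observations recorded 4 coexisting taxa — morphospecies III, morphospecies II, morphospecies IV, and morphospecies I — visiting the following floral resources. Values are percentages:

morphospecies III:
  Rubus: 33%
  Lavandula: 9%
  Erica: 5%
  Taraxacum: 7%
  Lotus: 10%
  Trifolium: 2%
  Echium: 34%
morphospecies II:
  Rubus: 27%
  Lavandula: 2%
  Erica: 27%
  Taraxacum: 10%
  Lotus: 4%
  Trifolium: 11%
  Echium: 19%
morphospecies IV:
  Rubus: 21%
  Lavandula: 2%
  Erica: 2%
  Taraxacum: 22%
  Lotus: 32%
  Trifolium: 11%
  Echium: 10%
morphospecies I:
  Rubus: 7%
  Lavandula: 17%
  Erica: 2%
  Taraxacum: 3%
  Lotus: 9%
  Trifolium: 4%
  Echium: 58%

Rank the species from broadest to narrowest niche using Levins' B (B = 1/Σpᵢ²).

morphospecies II > morphospecies IV > morphospecies III > morphospecies I

Convert percentages to proportions (divide by 100).
Σp_IIIᵢ² = 0.33² + 0.09² + 0.05² + 0.07² + 0.10² + 0.02² + 0.34² = 0.1089 + 0.0081 + 0.0025 + 0.0049 + 0.0100 + 0.0004 + 0.1156 = 0.2504
B_III = 1 / 0.2504 = 3.9936
Σp_IIᵢ² = 0.27² + 0.02² + 0.27² + 0.10² + 0.04² + 0.11² + 0.19² = 0.0729 + 0.0004 + 0.0729 + 0.0100 + 0.0016 + 0.0121 + 0.0361 = 0.2060
B_II = 1 / 0.2060 = 4.8544
Σp_IVᵢ² = 0.21² + 0.02² + 0.02² + 0.22² + 0.32² + 0.11² + 0.10² = 0.0441 + 0.0004 + 0.0004 + 0.0484 + 0.1024 + 0.0121 + 0.0100 = 0.2178
B_IV = 1 / 0.2178 = 4.5914
Σp_Iᵢ² = 0.07² + 0.17² + 0.02² + 0.03² + 0.09² + 0.04² + 0.58² = 0.0049 + 0.0289 + 0.0004 + 0.0009 + 0.0081 + 0.0016 + 0.3364 = 0.3812
B_I = 1 / 0.3812 = 2.6233
Ranking by B (broadest → narrowest): morphospecies II (4.85) > morphospecies IV (4.59) > morphospecies III (3.99) > morphospecies I (2.62)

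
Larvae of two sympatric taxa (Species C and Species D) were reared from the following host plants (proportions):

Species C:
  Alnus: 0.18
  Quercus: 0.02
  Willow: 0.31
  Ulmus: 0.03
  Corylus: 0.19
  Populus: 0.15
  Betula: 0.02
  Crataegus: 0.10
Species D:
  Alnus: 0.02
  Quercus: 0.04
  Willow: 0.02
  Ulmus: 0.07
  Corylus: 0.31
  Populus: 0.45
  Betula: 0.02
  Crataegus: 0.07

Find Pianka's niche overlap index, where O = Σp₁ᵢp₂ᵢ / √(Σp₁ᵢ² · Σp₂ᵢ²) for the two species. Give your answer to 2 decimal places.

Σ p₁ᵢp₂ᵢ = 0.0036 + 0.0008 + 0.0062 + 0.0021 + 0.0589 + 0.0675 + 0.0004 + 0.0070 = 0.1465
Σp_1ᵢ² = 0.18² + 0.02² + 0.31² + 0.03² + 0.19² + 0.15² + 0.02² + 0.10² = 0.0324 + 0.0004 + 0.0961 + 0.0009 + 0.0361 + 0.0225 + 0.0004 + 0.0100 = 0.1988
Σp_2ᵢ² = 0.02² + 0.04² + 0.02² + 0.07² + 0.31² + 0.45² + 0.02² + 0.07² = 0.0004 + 0.0016 + 0.0004 + 0.0049 + 0.0961 + 0.2025 + 0.0004 + 0.0049 = 0.3112
O = 0.1465 / √(0.1988 × 0.3112) = 0.1465 / 0.24873 = 0.5890

0.59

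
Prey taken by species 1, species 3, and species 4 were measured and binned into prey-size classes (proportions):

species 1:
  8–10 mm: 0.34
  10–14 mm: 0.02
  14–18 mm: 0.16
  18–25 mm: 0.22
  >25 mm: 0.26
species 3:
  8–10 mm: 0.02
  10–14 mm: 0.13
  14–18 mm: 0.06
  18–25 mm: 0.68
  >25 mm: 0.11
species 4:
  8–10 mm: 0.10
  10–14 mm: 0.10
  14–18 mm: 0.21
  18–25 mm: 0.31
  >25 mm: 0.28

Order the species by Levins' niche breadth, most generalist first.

species 4 > species 1 > species 3

Σp_1ᵢ² = 0.34² + 0.02² + 0.16² + 0.22² + 0.26² = 0.1156 + 0.0004 + 0.0256 + 0.0484 + 0.0676 = 0.2576
B_1 = 1 / 0.2576 = 3.8820
Σp_3ᵢ² = 0.02² + 0.13² + 0.06² + 0.68² + 0.11² = 0.0004 + 0.0169 + 0.0036 + 0.4624 + 0.0121 = 0.4954
B_3 = 1 / 0.4954 = 2.0186
Σp_4ᵢ² = 0.10² + 0.10² + 0.21² + 0.31² + 0.28² = 0.0100 + 0.0100 + 0.0441 + 0.0961 + 0.0784 = 0.2386
B_4 = 1 / 0.2386 = 4.1911
Ranking by B (broadest → narrowest): species 4 (4.19) > species 1 (3.88) > species 3 (2.02)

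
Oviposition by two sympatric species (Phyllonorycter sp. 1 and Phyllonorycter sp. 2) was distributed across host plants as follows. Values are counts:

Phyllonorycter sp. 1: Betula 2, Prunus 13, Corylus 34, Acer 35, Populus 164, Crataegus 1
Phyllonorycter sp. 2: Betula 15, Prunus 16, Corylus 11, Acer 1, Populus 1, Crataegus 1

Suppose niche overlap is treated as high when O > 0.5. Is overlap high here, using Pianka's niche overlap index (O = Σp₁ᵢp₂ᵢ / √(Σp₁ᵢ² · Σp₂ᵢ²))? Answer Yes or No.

No

Proportions for Phyllonorycter sp. 1 (n=249): 2/249=0.0080, 13/249=0.0522, 34/249=0.1365, 35/249=0.1406, 164/249=0.6586, 1/249=0.0040
Proportions for Phyllonorycter sp. 2 (n=45): 15/45=0.3333, 16/45=0.3556, 11/45=0.2444, 1/45=0.0222, 1/45=0.0222, 1/45=0.0222
Σ p₁ᵢp₂ᵢ = 0.002666 + 0.018562 + 0.033361 + 0.003121 + 0.014621 + 0.000089 = 0.072420
Σp_1ᵢ² = 0.0080² + 0.0522² + 0.1365² + 0.1406² + 0.6586² + 0.0040² = 0.000064 + 0.002725 + 0.018632 + 0.019768 + 0.433754 + 0.000016 = 0.474959
Σp_2ᵢ² = 0.3333² + 0.3556² + 0.2444² + 0.0222² + 0.0222² + 0.0222² = 0.111089 + 0.126451 + 0.059731 + 0.000493 + 0.000493 + 0.000493 = 0.298750
O = 0.072420 / √(0.474959 × 0.298750) = 0.072420 / 0.3766882 = 0.1923
O = 0.1923 < 0.5 → No.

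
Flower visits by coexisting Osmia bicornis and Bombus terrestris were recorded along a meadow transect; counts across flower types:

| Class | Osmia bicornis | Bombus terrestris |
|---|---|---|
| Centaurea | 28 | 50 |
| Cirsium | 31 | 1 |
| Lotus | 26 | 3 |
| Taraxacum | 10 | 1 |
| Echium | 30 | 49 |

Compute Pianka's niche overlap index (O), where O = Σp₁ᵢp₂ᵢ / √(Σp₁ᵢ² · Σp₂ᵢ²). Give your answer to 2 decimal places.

Proportions for Osmia bicornis (n=125): 28/125=0.2240, 31/125=0.2480, 26/125=0.2080, 10/125=0.0800, 30/125=0.2400
Proportions for Bombus terrestris (n=104): 50/104=0.4808, 1/104=0.0096, 3/104=0.0288, 1/104=0.0096, 49/104=0.4712
Σ p₁ᵢp₂ᵢ = 0.107699 + 0.002381 + 0.005990 + 0.000768 + 0.113088 = 0.229926
Σp_1ᵢ² = 0.2240² + 0.2480² + 0.2080² + 0.0800² + 0.2400² = 0.050176 + 0.061504 + 0.043264 + 0.006400 + 0.057600 = 0.218944
Σp_2ᵢ² = 0.4808² + 0.0096² + 0.0288² + 0.0096² + 0.4712² = 0.231169 + 0.000092 + 0.000829 + 0.000092 + 0.222029 = 0.454211
O = 0.229926 / √(0.218944 × 0.454211) = 0.229926 / 0.3153518 = 0.7291

0.73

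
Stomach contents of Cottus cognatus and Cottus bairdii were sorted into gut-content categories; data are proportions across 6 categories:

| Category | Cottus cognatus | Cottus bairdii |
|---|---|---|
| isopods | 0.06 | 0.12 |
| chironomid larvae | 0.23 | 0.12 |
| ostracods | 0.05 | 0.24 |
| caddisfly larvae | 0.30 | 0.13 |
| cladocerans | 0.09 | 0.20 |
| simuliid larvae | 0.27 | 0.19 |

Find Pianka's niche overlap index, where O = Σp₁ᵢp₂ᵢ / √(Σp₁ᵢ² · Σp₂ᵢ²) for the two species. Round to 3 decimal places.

Σ p₁ᵢp₂ᵢ = 0.0072 + 0.0276 + 0.0120 + 0.0390 + 0.0180 + 0.0513 = 0.1551
Σp_1ᵢ² = 0.06² + 0.23² + 0.05² + 0.30² + 0.09² + 0.27² = 0.0036 + 0.0529 + 0.0025 + 0.0900 + 0.0081 + 0.0729 = 0.2300
Σp_2ᵢ² = 0.12² + 0.12² + 0.24² + 0.13² + 0.20² + 0.19² = 0.0144 + 0.0144 + 0.0576 + 0.0169 + 0.0400 + 0.0361 = 0.1794
O = 0.1551 / √(0.2300 × 0.1794) = 0.1551 / 0.203130 = 0.76355

0.764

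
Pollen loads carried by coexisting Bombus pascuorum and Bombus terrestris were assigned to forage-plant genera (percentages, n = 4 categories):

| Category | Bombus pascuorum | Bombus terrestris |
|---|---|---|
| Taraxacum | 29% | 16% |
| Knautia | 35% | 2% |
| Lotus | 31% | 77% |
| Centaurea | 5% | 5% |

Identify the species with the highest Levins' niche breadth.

Bombus pascuorum

Convert percentages to proportions (divide by 100).
Σp_pascᵢ² = 0.29² + 0.35² + 0.31² + 0.05² = 0.0841 + 0.1225 + 0.0961 + 0.0025 = 0.3052
B_pasc = 1 / 0.3052 = 3.2765
Σp_terrᵢ² = 0.16² + 0.02² + 0.77² + 0.05² = 0.0256 + 0.0004 + 0.5929 + 0.0025 = 0.6214
B_terr = 1 / 0.6214 = 1.6093
Highest B → broadest niche (most generalist): Bombus pascuorum (B = 3.28).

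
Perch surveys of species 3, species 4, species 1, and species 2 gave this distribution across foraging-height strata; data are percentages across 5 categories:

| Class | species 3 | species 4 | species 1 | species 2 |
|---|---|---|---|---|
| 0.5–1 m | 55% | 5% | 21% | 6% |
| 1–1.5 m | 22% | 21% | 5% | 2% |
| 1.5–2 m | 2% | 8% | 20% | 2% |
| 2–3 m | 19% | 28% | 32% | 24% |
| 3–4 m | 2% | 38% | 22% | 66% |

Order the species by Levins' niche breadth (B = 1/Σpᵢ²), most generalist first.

Convert percentages to proportions (divide by 100).
Σp_3ᵢ² = 0.55² + 0.22² + 0.02² + 0.19² + 0.02² = 0.3025 + 0.0484 + 0.0004 + 0.0361 + 0.0004 = 0.3878
B_3 = 1 / 0.3878 = 2.5786
Σp_4ᵢ² = 0.05² + 0.21² + 0.08² + 0.28² + 0.38² = 0.0025 + 0.0441 + 0.0064 + 0.0784 + 0.1444 = 0.2758
B_4 = 1 / 0.2758 = 3.6258
Σp_1ᵢ² = 0.21² + 0.05² + 0.20² + 0.32² + 0.22² = 0.0441 + 0.0025 + 0.0400 + 0.1024 + 0.0484 = 0.2374
B_1 = 1 / 0.2374 = 4.2123
Σp_2ᵢ² = 0.06² + 0.02² + 0.02² + 0.24² + 0.66² = 0.0036 + 0.0004 + 0.0004 + 0.0576 + 0.4356 = 0.4976
B_2 = 1 / 0.4976 = 2.0096
Ranking by B (broadest → narrowest): species 1 (4.21) > species 4 (3.63) > species 3 (2.58) > species 2 (2.01)

species 1 > species 4 > species 3 > species 2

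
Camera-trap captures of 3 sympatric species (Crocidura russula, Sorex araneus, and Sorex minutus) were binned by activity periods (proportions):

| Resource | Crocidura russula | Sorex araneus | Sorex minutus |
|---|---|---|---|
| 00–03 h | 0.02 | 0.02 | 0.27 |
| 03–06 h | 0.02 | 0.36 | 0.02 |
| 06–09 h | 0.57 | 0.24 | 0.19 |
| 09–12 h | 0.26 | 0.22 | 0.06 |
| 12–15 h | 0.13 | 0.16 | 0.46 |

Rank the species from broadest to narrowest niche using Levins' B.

Σp_russᵢ² = 0.02² + 0.02² + 0.57² + 0.26² + 0.13² = 0.0004 + 0.0004 + 0.3249 + 0.0676 + 0.0169 = 0.4102
B_russ = 1 / 0.4102 = 2.4378
Σp_aranᵢ² = 0.02² + 0.36² + 0.24² + 0.22² + 0.16² = 0.0004 + 0.1296 + 0.0576 + 0.0484 + 0.0256 = 0.2616
B_aran = 1 / 0.2616 = 3.8226
Σp_minuᵢ² = 0.27² + 0.02² + 0.19² + 0.06² + 0.46² = 0.0729 + 0.0004 + 0.0361 + 0.0036 + 0.2116 = 0.3246
B_minu = 1 / 0.3246 = 3.0807
Ranking by B (broadest → narrowest): Sorex araneus (3.82) > Sorex minutus (3.08) > Crocidura russula (2.44)

Sorex araneus > Sorex minutus > Crocidura russula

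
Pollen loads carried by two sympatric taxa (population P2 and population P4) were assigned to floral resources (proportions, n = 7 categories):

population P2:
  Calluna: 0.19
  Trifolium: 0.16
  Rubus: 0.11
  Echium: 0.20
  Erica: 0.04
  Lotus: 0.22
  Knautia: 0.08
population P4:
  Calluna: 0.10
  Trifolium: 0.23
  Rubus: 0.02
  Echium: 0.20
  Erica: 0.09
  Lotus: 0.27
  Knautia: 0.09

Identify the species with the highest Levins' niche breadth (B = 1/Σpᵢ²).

population P2

Σp_P2ᵢ² = 0.19² + 0.16² + 0.11² + 0.20² + 0.04² + 0.22² + 0.08² = 0.0361 + 0.0256 + 0.0121 + 0.0400 + 0.0016 + 0.0484 + 0.0064 = 0.1702
B_P2 = 1 / 0.1702 = 5.8754
Σp_P4ᵢ² = 0.10² + 0.23² + 0.02² + 0.20² + 0.09² + 0.27² + 0.09² = 0.0100 + 0.0529 + 0.0004 + 0.0400 + 0.0081 + 0.0729 + 0.0081 = 0.1924
B_P4 = 1 / 0.1924 = 5.1975
Highest B → broadest niche (most generalist): population P2 (B = 5.88).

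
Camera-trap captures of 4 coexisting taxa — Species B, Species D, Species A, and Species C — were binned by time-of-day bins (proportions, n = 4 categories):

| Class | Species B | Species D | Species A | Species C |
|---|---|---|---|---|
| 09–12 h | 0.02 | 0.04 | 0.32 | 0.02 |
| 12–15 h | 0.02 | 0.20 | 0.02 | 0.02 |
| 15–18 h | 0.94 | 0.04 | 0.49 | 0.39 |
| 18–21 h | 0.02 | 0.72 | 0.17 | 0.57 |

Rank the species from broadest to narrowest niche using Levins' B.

Species A > Species C > Species D > Species B

Σp_Bᵢ² = 0.02² + 0.02² + 0.94² + 0.02² = 0.0004 + 0.0004 + 0.8836 + 0.0004 = 0.8848
B_B = 1 / 0.8848 = 1.1302
Σp_Dᵢ² = 0.04² + 0.20² + 0.04² + 0.72² = 0.0016 + 0.0400 + 0.0016 + 0.5184 = 0.5616
B_D = 1 / 0.5616 = 1.7806
Σp_Aᵢ² = 0.32² + 0.02² + 0.49² + 0.17² = 0.1024 + 0.0004 + 0.2401 + 0.0289 = 0.3718
B_A = 1 / 0.3718 = 2.6896
Σp_Cᵢ² = 0.02² + 0.02² + 0.39² + 0.57² = 0.0004 + 0.0004 + 0.1521 + 0.3249 = 0.4778
B_C = 1 / 0.4778 = 2.0929
Ranking by B (broadest → narrowest): Species A (2.69) > Species C (2.09) > Species D (1.78) > Species B (1.13)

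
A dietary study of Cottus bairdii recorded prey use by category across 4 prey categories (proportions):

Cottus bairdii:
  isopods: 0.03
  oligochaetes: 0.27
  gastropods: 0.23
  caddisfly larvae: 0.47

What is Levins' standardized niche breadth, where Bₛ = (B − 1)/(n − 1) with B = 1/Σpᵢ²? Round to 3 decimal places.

Σpᵢ² = 0.03² + 0.27² + 0.23² + 0.47² = 0.0009 + 0.0729 + 0.0529 + 0.2209 = 0.3476
B = 1 / 0.3476 = 2.87687
Bₛ = (B − 1)/(n − 1) = (2.87687 − 1)/(4 − 1) = 1.87687/3 = 0.62562

0.626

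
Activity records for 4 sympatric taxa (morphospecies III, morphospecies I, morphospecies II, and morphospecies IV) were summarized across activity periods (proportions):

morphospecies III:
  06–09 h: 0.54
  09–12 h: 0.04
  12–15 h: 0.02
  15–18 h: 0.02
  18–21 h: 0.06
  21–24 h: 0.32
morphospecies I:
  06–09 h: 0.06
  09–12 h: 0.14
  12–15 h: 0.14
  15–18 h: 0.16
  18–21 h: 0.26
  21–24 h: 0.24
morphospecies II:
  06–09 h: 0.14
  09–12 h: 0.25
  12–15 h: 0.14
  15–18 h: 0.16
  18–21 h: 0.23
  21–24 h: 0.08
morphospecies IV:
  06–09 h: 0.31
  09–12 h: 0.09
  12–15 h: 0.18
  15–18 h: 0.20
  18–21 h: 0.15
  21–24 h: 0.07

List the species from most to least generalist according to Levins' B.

Σp_IIIᵢ² = 0.54² + 0.04² + 0.02² + 0.02² + 0.06² + 0.32² = 0.2916 + 0.0016 + 0.0004 + 0.0004 + 0.0036 + 0.1024 = 0.4000
B_III = 1 / 0.4000 = 2.5000
Σp_Iᵢ² = 0.06² + 0.14² + 0.14² + 0.16² + 0.26² + 0.24² = 0.0036 + 0.0196 + 0.0196 + 0.0256 + 0.0676 + 0.0576 = 0.1936
B_I = 1 / 0.1936 = 5.1653
Σp_IIᵢ² = 0.14² + 0.25² + 0.14² + 0.16² + 0.23² + 0.08² = 0.0196 + 0.0625 + 0.0196 + 0.0256 + 0.0529 + 0.0064 = 0.1866
B_II = 1 / 0.1866 = 5.3591
Σp_IVᵢ² = 0.31² + 0.09² + 0.18² + 0.20² + 0.15² + 0.07² = 0.0961 + 0.0081 + 0.0324 + 0.0400 + 0.0225 + 0.0049 = 0.2040
B_IV = 1 / 0.2040 = 4.9020
Ranking by B (broadest → narrowest): morphospecies II (5.36) > morphospecies I (5.17) > morphospecies IV (4.90) > morphospecies III (2.50)

morphospecies II > morphospecies I > morphospecies IV > morphospecies III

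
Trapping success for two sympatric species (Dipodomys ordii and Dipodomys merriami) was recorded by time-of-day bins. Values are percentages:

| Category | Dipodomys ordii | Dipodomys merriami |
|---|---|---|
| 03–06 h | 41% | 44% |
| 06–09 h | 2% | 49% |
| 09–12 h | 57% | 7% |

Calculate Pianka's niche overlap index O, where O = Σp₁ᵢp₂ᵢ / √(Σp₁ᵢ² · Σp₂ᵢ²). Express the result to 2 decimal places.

Convert percentages to proportions (divide by 100).
Σ p₁ᵢp₂ᵢ = 0.1804 + 0.0098 + 0.0399 = 0.2301
Σp_1ᵢ² = 0.41² + 0.02² + 0.57² = 0.1681 + 0.0004 + 0.3249 = 0.4934
Σp_2ᵢ² = 0.44² + 0.49² + 0.07² = 0.1936 + 0.2401 + 0.0049 = 0.4386
O = 0.2301 / √(0.4934 × 0.4386) = 0.2301 / 0.46519 = 0.4946

0.49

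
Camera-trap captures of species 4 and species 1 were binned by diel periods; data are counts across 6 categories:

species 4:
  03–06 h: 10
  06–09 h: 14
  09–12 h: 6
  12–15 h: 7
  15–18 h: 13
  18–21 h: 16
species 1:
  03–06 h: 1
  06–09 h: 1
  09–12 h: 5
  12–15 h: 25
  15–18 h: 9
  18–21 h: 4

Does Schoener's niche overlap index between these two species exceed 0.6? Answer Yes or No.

Proportions for species 4 (n=66): 10/66=0.1515, 14/66=0.2121, 6/66=0.0909, 7/66=0.1061, 13/66=0.1970, 16/66=0.2424
Proportions for species 1 (n=45): 1/45=0.0222, 1/45=0.0222, 5/45=0.1111, 25/45=0.5556, 9/45=0.2000, 4/45=0.0889
Σ|p₁ᵢ − p₂ᵢ| = 0.1293 + 0.1899 + 0.0202 + 0.4495 + 0.0030 + 0.1535 = 0.9454
D = 1 − ½ × 0.9454 = 1 − 0.47270 = 0.52730
D = 0.52730 < 0.6 → No.

No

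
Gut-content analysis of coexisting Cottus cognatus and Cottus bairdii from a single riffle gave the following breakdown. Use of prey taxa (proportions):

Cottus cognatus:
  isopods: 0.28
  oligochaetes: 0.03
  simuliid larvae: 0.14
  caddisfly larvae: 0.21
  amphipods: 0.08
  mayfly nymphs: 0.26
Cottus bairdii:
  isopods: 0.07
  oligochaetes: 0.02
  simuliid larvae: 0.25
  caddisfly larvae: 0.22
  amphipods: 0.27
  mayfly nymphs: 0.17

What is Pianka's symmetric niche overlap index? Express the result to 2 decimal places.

0.77

Σ p₁ᵢp₂ᵢ = 0.0196 + 0.0006 + 0.0350 + 0.0462 + 0.0216 + 0.0442 = 0.1672
Σp_1ᵢ² = 0.28² + 0.03² + 0.14² + 0.21² + 0.08² + 0.26² = 0.0784 + 0.0009 + 0.0196 + 0.0441 + 0.0064 + 0.0676 = 0.2170
Σp_2ᵢ² = 0.07² + 0.02² + 0.25² + 0.22² + 0.27² + 0.17² = 0.0049 + 0.0004 + 0.0625 + 0.0484 + 0.0729 + 0.0289 = 0.2180
O = 0.1672 / √(0.2170 × 0.2180) = 0.1672 / 0.21750 = 0.7687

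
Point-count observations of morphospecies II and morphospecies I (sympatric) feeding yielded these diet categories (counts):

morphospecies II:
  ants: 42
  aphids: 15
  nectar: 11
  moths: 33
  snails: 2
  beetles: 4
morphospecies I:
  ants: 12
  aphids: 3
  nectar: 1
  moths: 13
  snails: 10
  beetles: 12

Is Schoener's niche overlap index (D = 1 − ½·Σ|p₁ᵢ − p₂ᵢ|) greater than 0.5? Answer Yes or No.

Proportions for morphospecies II (n=107): 42/107=0.3925, 15/107=0.1402, 11/107=0.1028, 33/107=0.3084, 2/107=0.0187, 4/107=0.0374
Proportions for morphospecies I (n=51): 12/51=0.2353, 3/51=0.0588, 1/51=0.0196, 13/51=0.2549, 10/51=0.1961, 12/51=0.2353
Σ|p₁ᵢ − p₂ᵢ| = 0.1572 + 0.0814 + 0.0832 + 0.0535 + 0.1774 + 0.1979 = 0.7506
D = 1 − ½ × 0.7506 = 1 − 0.37530 = 0.62470
D = 0.62470 > 0.5 → Yes.

Yes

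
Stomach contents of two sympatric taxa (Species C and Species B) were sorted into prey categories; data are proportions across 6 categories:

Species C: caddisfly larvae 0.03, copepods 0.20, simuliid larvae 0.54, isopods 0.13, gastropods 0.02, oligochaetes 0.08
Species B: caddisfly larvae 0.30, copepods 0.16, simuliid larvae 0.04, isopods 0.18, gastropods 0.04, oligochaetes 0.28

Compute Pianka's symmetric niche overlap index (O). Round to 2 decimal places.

Σ p₁ᵢp₂ᵢ = 0.0090 + 0.0320 + 0.0216 + 0.0234 + 0.0008 + 0.0224 = 0.1092
Σp_1ᵢ² = 0.03² + 0.20² + 0.54² + 0.13² + 0.02² + 0.08² = 0.0009 + 0.0400 + 0.2916 + 0.0169 + 0.0004 + 0.0064 = 0.3562
Σp_2ᵢ² = 0.30² + 0.16² + 0.04² + 0.18² + 0.04² + 0.28² = 0.0900 + 0.0256 + 0.0016 + 0.0324 + 0.0016 + 0.0784 = 0.2296
O = 0.1092 / √(0.3562 × 0.2296) = 0.1092 / 0.28598 = 0.3818

0.38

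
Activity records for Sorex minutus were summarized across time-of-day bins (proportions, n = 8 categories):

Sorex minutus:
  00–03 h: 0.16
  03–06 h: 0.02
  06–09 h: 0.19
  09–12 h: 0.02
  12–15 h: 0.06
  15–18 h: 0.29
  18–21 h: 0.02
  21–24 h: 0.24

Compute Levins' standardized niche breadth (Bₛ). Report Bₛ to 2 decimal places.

Σpᵢ² = 0.16² + 0.02² + 0.19² + 0.02² + 0.06² + 0.29² + 0.02² + 0.24² = 0.0256 + 0.0004 + 0.0361 + 0.0004 + 0.0036 + 0.0841 + 0.0004 + 0.0576 = 0.2082
B = 1 / 0.2082 = 4.8031
Bₛ = (B − 1)/(n − 1) = (4.8031 − 1)/(8 − 1) = 3.8031/7 = 0.5433

0.54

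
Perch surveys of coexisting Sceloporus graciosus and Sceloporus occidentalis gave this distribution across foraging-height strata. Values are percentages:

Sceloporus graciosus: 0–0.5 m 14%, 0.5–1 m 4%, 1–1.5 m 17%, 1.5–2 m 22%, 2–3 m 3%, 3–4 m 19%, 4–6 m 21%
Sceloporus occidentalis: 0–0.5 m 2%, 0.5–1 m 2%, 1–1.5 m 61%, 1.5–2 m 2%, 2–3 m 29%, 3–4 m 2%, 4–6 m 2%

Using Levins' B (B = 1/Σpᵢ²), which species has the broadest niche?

Sceloporus graciosus

Convert percentages to proportions (divide by 100).
Σp_gracᵢ² = 0.14² + 0.04² + 0.17² + 0.22² + 0.03² + 0.19² + 0.21² = 0.0196 + 0.0016 + 0.0289 + 0.0484 + 0.0009 + 0.0361 + 0.0441 = 0.1796
B_grac = 1 / 0.1796 = 5.5679
Σp_occiᵢ² = 0.02² + 0.02² + 0.61² + 0.02² + 0.29² + 0.02² + 0.02² = 0.0004 + 0.0004 + 0.3721 + 0.0004 + 0.0841 + 0.0004 + 0.0004 = 0.4582
B_occi = 1 / 0.4582 = 2.1825
Highest B → broadest niche (most generalist): Sceloporus graciosus (B = 5.57).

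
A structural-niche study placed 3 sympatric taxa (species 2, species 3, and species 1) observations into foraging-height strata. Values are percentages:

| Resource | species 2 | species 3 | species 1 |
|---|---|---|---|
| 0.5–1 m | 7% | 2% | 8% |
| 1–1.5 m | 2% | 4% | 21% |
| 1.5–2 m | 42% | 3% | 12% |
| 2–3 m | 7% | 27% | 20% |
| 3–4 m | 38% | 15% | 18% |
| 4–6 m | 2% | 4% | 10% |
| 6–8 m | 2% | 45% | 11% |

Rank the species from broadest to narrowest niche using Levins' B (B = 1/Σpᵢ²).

Convert percentages to proportions (divide by 100).
Σp_2ᵢ² = 0.07² + 0.02² + 0.42² + 0.07² + 0.38² + 0.02² + 0.02² = 0.0049 + 0.0004 + 0.1764 + 0.0049 + 0.1444 + 0.0004 + 0.0004 = 0.3318
B_2 = 1 / 0.3318 = 3.0139
Σp_3ᵢ² = 0.02² + 0.04² + 0.03² + 0.27² + 0.15² + 0.04² + 0.45² = 0.0004 + 0.0016 + 0.0009 + 0.0729 + 0.0225 + 0.0016 + 0.2025 = 0.3024
B_3 = 1 / 0.3024 = 3.3069
Σp_1ᵢ² = 0.08² + 0.21² + 0.12² + 0.20² + 0.18² + 0.10² + 0.11² = 0.0064 + 0.0441 + 0.0144 + 0.0400 + 0.0324 + 0.0100 + 0.0121 = 0.1594
B_1 = 1 / 0.1594 = 6.2735
Ranking by B (broadest → narrowest): species 1 (6.27) > species 3 (3.31) > species 2 (3.01)

species 1 > species 3 > species 2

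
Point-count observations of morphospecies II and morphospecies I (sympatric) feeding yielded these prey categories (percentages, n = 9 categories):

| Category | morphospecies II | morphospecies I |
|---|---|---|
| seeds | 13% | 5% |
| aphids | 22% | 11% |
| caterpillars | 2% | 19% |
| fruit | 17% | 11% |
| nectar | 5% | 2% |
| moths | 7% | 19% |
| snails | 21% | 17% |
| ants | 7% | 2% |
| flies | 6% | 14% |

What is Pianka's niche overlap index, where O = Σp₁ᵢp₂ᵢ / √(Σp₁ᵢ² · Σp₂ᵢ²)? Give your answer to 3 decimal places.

Convert percentages to proportions (divide by 100).
Σ p₁ᵢp₂ᵢ = 0.0065 + 0.0242 + 0.0038 + 0.0187 + 0.0010 + 0.0133 + 0.0357 + 0.0014 + 0.0084 = 0.1130
Σp_1ᵢ² = 0.13² + 0.22² + 0.02² + 0.17² + 0.05² + 0.07² + 0.21² + 0.07² + 0.06² = 0.0169 + 0.0484 + 0.0004 + 0.0289 + 0.0025 + 0.0049 + 0.0441 + 0.0049 + 0.0036 = 0.1546
Σp_2ᵢ² = 0.05² + 0.11² + 0.19² + 0.11² + 0.02² + 0.19² + 0.17² + 0.02² + 0.14² = 0.0025 + 0.0121 + 0.0361 + 0.0121 + 0.0004 + 0.0361 + 0.0289 + 0.0004 + 0.0196 = 0.1482
O = 0.1130 / √(0.1546 × 0.1482) = 0.1130 / 0.151366 = 0.74653

0.747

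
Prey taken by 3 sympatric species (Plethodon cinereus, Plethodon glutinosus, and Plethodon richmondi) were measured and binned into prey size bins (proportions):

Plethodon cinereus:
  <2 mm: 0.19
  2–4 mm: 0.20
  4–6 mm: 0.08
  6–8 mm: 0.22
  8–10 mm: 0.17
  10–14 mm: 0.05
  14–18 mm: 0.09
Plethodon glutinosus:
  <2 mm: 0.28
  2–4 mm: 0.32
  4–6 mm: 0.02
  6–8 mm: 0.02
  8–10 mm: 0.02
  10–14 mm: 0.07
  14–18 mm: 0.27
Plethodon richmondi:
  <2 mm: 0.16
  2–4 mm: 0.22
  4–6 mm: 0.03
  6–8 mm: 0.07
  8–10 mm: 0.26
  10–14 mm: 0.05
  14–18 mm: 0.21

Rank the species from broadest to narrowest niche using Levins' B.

Plethodon cinereus > Plethodon richmondi > Plethodon glutinosus

Σp_cineᵢ² = 0.19² + 0.20² + 0.08² + 0.22² + 0.17² + 0.05² + 0.09² = 0.0361 + 0.0400 + 0.0064 + 0.0484 + 0.0289 + 0.0025 + 0.0081 = 0.1704
B_cine = 1 / 0.1704 = 5.8685
Σp_glutᵢ² = 0.28² + 0.32² + 0.02² + 0.02² + 0.02² + 0.07² + 0.27² = 0.0784 + 0.1024 + 0.0004 + 0.0004 + 0.0004 + 0.0049 + 0.0729 = 0.2598
B_glut = 1 / 0.2598 = 3.8491
Σp_richᵢ² = 0.16² + 0.22² + 0.03² + 0.07² + 0.26² + 0.05² + 0.21² = 0.0256 + 0.0484 + 0.0009 + 0.0049 + 0.0676 + 0.0025 + 0.0441 = 0.1940
B_rich = 1 / 0.1940 = 5.1546
Ranking by B (broadest → narrowest): Plethodon cinereus (5.87) > Plethodon richmondi (5.15) > Plethodon glutinosus (3.85)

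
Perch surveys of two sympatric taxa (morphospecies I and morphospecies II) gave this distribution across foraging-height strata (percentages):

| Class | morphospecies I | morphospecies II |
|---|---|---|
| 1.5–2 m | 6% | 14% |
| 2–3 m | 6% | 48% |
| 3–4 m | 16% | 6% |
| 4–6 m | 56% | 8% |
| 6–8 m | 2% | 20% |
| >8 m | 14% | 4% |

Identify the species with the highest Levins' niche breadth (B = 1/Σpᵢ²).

Convert percentages to proportions (divide by 100).
Σp_Iᵢ² = 0.06² + 0.06² + 0.16² + 0.56² + 0.02² + 0.14² = 0.0036 + 0.0036 + 0.0256 + 0.3136 + 0.0004 + 0.0196 = 0.3664
B_I = 1 / 0.3664 = 2.7293
Σp_IIᵢ² = 0.14² + 0.48² + 0.06² + 0.08² + 0.20² + 0.04² = 0.0196 + 0.2304 + 0.0036 + 0.0064 + 0.0400 + 0.0016 = 0.3016
B_II = 1 / 0.3016 = 3.3156
Highest B → broadest niche (most generalist): morphospecies II (B = 3.32).

morphospecies II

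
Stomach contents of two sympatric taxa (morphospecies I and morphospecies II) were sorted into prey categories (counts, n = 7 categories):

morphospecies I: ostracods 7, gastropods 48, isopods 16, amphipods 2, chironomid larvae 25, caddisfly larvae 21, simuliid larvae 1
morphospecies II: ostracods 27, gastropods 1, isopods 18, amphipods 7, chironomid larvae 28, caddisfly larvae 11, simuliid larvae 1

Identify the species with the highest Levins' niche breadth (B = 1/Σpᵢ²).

Proportions for morphospecies I (n=120): 7/120=0.0583, 48/120=0.4000, 16/120=0.1333, 2/120=0.0167, 25/120=0.2083, 21/120=0.1750, 1/120=0.0083
Proportions for morphospecies II (n=93): 27/93=0.2903, 1/93=0.0108, 18/93=0.1935, 7/93=0.0753, 28/93=0.3011, 11/93=0.1183, 1/93=0.0108
Σp_Iᵢ² = 0.0583² + 0.4000² + 0.1333² + 0.0167² + 0.2083² + 0.1750² + 0.0083² = 0.003399 + 0.160000 + 0.017769 + 0.000279 + 0.043389 + 0.030625 + 0.000069 = 0.255530
B_I = 1 / 0.255530 = 3.9134
Σp_IIᵢ² = 0.2903² + 0.0108² + 0.1935² + 0.0753² + 0.3011² + 0.1183² + 0.0108² = 0.084274 + 0.000117 + 0.037442 + 0.005670 + 0.090661 + 0.013995 + 0.000117 = 0.232276
B_II = 1 / 0.232276 = 4.3052
Highest B → broadest niche (most generalist): morphospecies II (B = 4.31).

morphospecies II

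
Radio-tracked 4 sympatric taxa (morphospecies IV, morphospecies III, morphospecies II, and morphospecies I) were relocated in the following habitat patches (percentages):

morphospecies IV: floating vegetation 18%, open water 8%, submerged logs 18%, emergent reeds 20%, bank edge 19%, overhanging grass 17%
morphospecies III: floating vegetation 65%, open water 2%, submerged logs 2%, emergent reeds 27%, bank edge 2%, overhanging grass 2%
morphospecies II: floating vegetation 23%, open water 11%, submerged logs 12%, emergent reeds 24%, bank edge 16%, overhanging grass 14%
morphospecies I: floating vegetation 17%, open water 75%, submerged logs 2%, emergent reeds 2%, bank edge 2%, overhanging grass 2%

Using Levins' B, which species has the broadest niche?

Convert percentages to proportions (divide by 100).
Σp_IVᵢ² = 0.18² + 0.08² + 0.18² + 0.20² + 0.19² + 0.17² = 0.0324 + 0.0064 + 0.0324 + 0.0400 + 0.0361 + 0.0289 = 0.1762
B_IV = 1 / 0.1762 = 5.6754
Σp_IIIᵢ² = 0.65² + 0.02² + 0.02² + 0.27² + 0.02² + 0.02² = 0.4225 + 0.0004 + 0.0004 + 0.0729 + 0.0004 + 0.0004 = 0.4970
B_III = 1 / 0.4970 = 2.0121
Σp_IIᵢ² = 0.23² + 0.11² + 0.12² + 0.24² + 0.16² + 0.14² = 0.0529 + 0.0121 + 0.0144 + 0.0576 + 0.0256 + 0.0196 = 0.1822
B_II = 1 / 0.1822 = 5.4885
Σp_Iᵢ² = 0.17² + 0.75² + 0.02² + 0.02² + 0.02² + 0.02² = 0.0289 + 0.5625 + 0.0004 + 0.0004 + 0.0004 + 0.0004 = 0.5930
B_I = 1 / 0.5930 = 1.6863
Highest B → broadest niche (most generalist): morphospecies IV (B = 5.68).

morphospecies IV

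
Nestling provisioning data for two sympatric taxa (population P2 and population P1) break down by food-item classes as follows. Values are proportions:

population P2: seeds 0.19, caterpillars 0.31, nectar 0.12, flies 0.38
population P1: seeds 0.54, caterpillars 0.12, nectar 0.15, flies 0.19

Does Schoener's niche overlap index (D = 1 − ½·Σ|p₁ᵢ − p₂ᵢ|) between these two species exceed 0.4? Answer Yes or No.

Σ|p₁ᵢ − p₂ᵢ| = 0.35 + 0.19 + 0.03 + 0.19 = 0.76
D = 1 − ½ × 0.76 = 1 − 0.380 = 0.6200
D = 0.6200 > 0.4 → Yes.

Yes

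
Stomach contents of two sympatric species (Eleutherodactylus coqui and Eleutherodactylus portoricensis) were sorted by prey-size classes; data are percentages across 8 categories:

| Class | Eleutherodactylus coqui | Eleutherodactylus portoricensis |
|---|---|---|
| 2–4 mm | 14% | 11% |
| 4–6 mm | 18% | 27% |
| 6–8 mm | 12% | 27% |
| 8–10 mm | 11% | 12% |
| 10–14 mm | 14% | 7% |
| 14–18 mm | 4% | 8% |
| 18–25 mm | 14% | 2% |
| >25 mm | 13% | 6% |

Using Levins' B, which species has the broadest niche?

Convert percentages to proportions (divide by 100).
Σp_coquᵢ² = 0.14² + 0.18² + 0.12² + 0.11² + 0.14² + 0.04² + 0.14² + 0.13² = 0.0196 + 0.0324 + 0.0144 + 0.0121 + 0.0196 + 0.0016 + 0.0196 + 0.0169 = 0.1362
B_coqu = 1 / 0.1362 = 7.3421
Σp_portᵢ² = 0.11² + 0.27² + 0.27² + 0.12² + 0.07² + 0.08² + 0.02² + 0.06² = 0.0121 + 0.0729 + 0.0729 + 0.0144 + 0.0049 + 0.0064 + 0.0004 + 0.0036 = 0.1876
B_port = 1 / 0.1876 = 5.3305
Highest B → broadest niche (most generalist): Eleutherodactylus coqui (B = 7.34).

Eleutherodactylus coqui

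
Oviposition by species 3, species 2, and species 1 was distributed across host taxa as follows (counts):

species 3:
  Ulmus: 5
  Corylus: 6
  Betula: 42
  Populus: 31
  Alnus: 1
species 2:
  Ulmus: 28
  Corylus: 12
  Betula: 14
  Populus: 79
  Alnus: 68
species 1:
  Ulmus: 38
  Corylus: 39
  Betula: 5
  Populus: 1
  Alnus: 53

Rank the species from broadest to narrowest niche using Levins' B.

Proportions for species 3 (n=85): 5/85=0.0588, 6/85=0.0706, 42/85=0.4941, 31/85=0.3647, 1/85=0.0118
Proportions for species 2 (n=201): 28/201=0.1393, 12/201=0.0597, 14/201=0.0697, 79/201=0.3930, 68/201=0.3383
Proportions for species 1 (n=136): 38/136=0.2794, 39/136=0.2868, 5/136=0.0368, 1/136=0.0074, 53/136=0.3897
Σp_3ᵢ² = 0.0588² + 0.0706² + 0.4941² + 0.3647² + 0.0118² = 0.003457 + 0.004984 + 0.244135 + 0.133006 + 0.000139 = 0.385721
B_3 = 1 / 0.385721 = 2.5925
Σp_2ᵢ² = 0.1393² + 0.0597² + 0.0697² + 0.3930² + 0.3383² = 0.019404 + 0.003564 + 0.004858 + 0.154449 + 0.114447 = 0.296722
B_2 = 1 / 0.296722 = 3.3702
Σp_1ᵢ² = 0.2794² + 0.2868² + 0.0368² + 0.0074² + 0.3897² = 0.078064 + 0.082254 + 0.001354 + 0.000055 + 0.151866 = 0.313593
B_1 = 1 / 0.313593 = 3.1888
Ranking by B (broadest → narrowest): species 2 (3.37) > species 1 (3.19) > species 3 (2.59)

species 2 > species 1 > species 3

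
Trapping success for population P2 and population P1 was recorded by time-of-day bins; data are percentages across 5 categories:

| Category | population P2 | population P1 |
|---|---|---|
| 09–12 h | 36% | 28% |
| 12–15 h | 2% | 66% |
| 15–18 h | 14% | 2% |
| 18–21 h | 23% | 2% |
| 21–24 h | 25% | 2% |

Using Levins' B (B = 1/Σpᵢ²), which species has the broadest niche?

Convert percentages to proportions (divide by 100).
Σp_P2ᵢ² = 0.36² + 0.02² + 0.14² + 0.23² + 0.25² = 0.1296 + 0.0004 + 0.0196 + 0.0529 + 0.0625 = 0.2650
B_P2 = 1 / 0.2650 = 3.7736
Σp_P1ᵢ² = 0.28² + 0.66² + 0.02² + 0.02² + 0.02² = 0.0784 + 0.4356 + 0.0004 + 0.0004 + 0.0004 = 0.5152
B_P1 = 1 / 0.5152 = 1.9410
Highest B → broadest niche (most generalist): population P2 (B = 3.77).

population P2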